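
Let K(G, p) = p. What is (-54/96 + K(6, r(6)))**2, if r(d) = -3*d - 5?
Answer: 142129/256 ≈ 555.19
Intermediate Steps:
r(d) = -5 - 3*d
(-54/96 + K(6, r(6)))**2 = (-54/96 + (-5 - 3*6))**2 = (-54*1/96 + (-5 - 18))**2 = (-9/16 - 23)**2 = (-377/16)**2 = 142129/256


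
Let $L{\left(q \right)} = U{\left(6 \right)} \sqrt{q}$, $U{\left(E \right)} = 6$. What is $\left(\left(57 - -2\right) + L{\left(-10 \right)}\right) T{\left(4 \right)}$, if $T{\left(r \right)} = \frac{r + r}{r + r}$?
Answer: $59 + 6 i \sqrt{10} \approx 59.0 + 18.974 i$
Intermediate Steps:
$T{\left(r \right)} = 1$ ($T{\left(r \right)} = \frac{2 r}{2 r} = 2 r \frac{1}{2 r} = 1$)
$L{\left(q \right)} = 6 \sqrt{q}$
$\left(\left(57 - -2\right) + L{\left(-10 \right)}\right) T{\left(4 \right)} = \left(\left(57 - -2\right) + 6 \sqrt{-10}\right) 1 = \left(\left(57 + 2\right) + 6 i \sqrt{10}\right) 1 = \left(59 + 6 i \sqrt{10}\right) 1 = 59 + 6 i \sqrt{10}$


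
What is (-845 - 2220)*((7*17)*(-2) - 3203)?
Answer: 10546665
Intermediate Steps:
(-845 - 2220)*((7*17)*(-2) - 3203) = -3065*(119*(-2) - 3203) = -3065*(-238 - 3203) = -3065*(-3441) = 10546665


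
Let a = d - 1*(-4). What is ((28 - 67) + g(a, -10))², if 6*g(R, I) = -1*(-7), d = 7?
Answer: 51529/36 ≈ 1431.4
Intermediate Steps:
a = 11 (a = 7 - 1*(-4) = 7 + 4 = 11)
g(R, I) = 7/6 (g(R, I) = (-1*(-7))/6 = (⅙)*7 = 7/6)
((28 - 67) + g(a, -10))² = ((28 - 67) + 7/6)² = (-39 + 7/6)² = (-227/6)² = 51529/36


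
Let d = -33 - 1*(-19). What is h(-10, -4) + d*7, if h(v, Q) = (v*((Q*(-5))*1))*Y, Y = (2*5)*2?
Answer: -4098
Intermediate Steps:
d = -14 (d = -33 + 19 = -14)
Y = 20 (Y = 10*2 = 20)
h(v, Q) = -100*Q*v (h(v, Q) = (v*((Q*(-5))*1))*20 = (v*(-5*Q*1))*20 = (v*(-5*Q))*20 = -5*Q*v*20 = -100*Q*v)
h(-10, -4) + d*7 = -100*(-4)*(-10) - 14*7 = -4000 - 98 = -4098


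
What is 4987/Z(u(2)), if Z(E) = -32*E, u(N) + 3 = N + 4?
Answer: -4987/96 ≈ -51.948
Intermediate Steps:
u(N) = 1 + N (u(N) = -3 + (N + 4) = -3 + (4 + N) = 1 + N)
4987/Z(u(2)) = 4987/((-32*(1 + 2))) = 4987/((-32*3)) = 4987/(-96) = 4987*(-1/96) = -4987/96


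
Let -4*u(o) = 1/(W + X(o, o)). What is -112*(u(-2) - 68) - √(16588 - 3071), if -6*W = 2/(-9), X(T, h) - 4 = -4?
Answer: 8372 - √13517 ≈ 8255.7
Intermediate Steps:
X(T, h) = 0 (X(T, h) = 4 - 4 = 0)
W = 1/27 (W = -1/(3*(-9)) = -(-1)/(3*9) = -⅙*(-2/9) = 1/27 ≈ 0.037037)
u(o) = -27/4 (u(o) = -1/(4*(1/27 + 0)) = -1/(4*1/27) = -¼*27 = -27/4)
-112*(u(-2) - 68) - √(16588 - 3071) = -112*(-27/4 - 68) - √(16588 - 3071) = -112*(-299/4) - √13517 = 8372 - √13517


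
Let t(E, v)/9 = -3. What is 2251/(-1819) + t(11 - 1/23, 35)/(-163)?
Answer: -317800/296497 ≈ -1.0718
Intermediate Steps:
t(E, v) = -27 (t(E, v) = 9*(-3) = -27)
2251/(-1819) + t(11 - 1/23, 35)/(-163) = 2251/(-1819) - 27/(-163) = 2251*(-1/1819) - 27*(-1/163) = -2251/1819 + 27/163 = -317800/296497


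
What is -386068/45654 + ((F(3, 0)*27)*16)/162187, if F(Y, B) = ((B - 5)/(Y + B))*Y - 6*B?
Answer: -31356911678/3702242649 ≈ -8.4697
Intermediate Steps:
F(Y, B) = -6*B + Y*(-5 + B)/(B + Y) (F(Y, B) = ((-5 + B)/(B + Y))*Y - 6*B = Y*(-5 + B)/(B + Y) - 6*B = -6*B + Y*(-5 + B)/(B + Y))
-386068/45654 + ((F(3, 0)*27)*16)/162187 = -386068/45654 + ((((-6*0**2 - 5*3 - 5*0*3)/(0 + 3))*27)*16)/162187 = -386068*1/45654 + ((((-6*0 - 15 + 0)/3)*27)*16)*(1/162187) = -193034/22827 + ((((0 - 15 + 0)/3)*27)*16)*(1/162187) = -193034/22827 + ((((1/3)*(-15))*27)*16)*(1/162187) = -193034/22827 + (-5*27*16)*(1/162187) = -193034/22827 - 135*16*(1/162187) = -193034/22827 - 2160*1/162187 = -193034/22827 - 2160/162187 = -31356911678/3702242649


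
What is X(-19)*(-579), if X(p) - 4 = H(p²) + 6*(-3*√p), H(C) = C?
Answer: -211335 + 10422*I*√19 ≈ -2.1134e+5 + 45428.0*I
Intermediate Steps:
X(p) = 4 + p² - 18*√p (X(p) = 4 + (p² + 6*(-3*√p)) = 4 + (p² - 18*√p) = 4 + p² - 18*√p)
X(-19)*(-579) = (4 + (-19)² - 18*I*√19)*(-579) = (4 + 361 - 18*I*√19)*(-579) = (365 - 18*I*√19)*(-579) = -211335 + 10422*I*√19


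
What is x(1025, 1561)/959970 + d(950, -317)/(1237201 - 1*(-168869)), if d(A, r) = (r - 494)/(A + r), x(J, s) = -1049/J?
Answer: -28860890749/14596237737316125 ≈ -1.9773e-6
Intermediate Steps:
d(A, r) = (-494 + r)/(A + r)
x(1025, 1561)/959970 + d(950, -317)/(1237201 - 1*(-168869)) = -1049/1025/959970 + ((-494 - 317)/(950 - 317))/(1237201 - 1*(-168869)) = -1049*1/1025*(1/959970) + (-811/633)/(1237201 + 168869) = -1049/1025*1/959970 + ((1/633)*(-811))/1406070 = -1049/983969250 - 811/633*1/1406070 = -1049/983969250 - 811/890042310 = -28860890749/14596237737316125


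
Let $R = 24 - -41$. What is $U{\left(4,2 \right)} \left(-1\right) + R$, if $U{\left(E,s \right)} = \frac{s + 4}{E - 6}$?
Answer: $68$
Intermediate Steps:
$U{\left(E,s \right)} = \frac{4 + s}{-6 + E}$
$R = 65$ ($R = 24 + 41 = 65$)
$U{\left(4,2 \right)} \left(-1\right) + R = \frac{4 + 2}{-6 + 4} \left(-1\right) + 65 = \frac{1}{-2} \cdot 6 \left(-1\right) + 65 = \left(- \frac{1}{2}\right) 6 \left(-1\right) + 65 = \left(-3\right) \left(-1\right) + 65 = 3 + 65 = 68$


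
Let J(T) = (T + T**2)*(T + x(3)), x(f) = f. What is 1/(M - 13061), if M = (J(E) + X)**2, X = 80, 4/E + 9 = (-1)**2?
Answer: -64/432679 ≈ -0.00014792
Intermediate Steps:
E = -1/2 (E = 4/(-9 + (-1)**2) = 4/(-9 + 1) = 4/(-8) = 4*(-1/8) = -1/2 ≈ -0.50000)
J(T) = (3 + T)*(T + T**2) (J(T) = (T + T**2)*(T + 3) = (T + T**2)*(3 + T) = (3 + T)*(T + T**2))
M = 403225/64 (M = (-(3 + (-1/2)**2 + 4*(-1/2))/2 + 80)**2 = (-(3 + 1/4 - 2)/2 + 80)**2 = (-1/2*5/4 + 80)**2 = (-5/8 + 80)**2 = (635/8)**2 = 403225/64 ≈ 6300.4)
1/(M - 13061) = 1/(403225/64 - 13061) = 1/(-432679/64) = -64/432679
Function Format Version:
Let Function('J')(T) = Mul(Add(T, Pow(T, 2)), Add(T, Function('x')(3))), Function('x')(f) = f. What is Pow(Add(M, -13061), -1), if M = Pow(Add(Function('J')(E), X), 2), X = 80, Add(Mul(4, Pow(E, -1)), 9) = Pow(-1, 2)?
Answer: Rational(-64, 432679) ≈ -0.00014792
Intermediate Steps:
E = Rational(-1, 2) (E = Mul(4, Pow(Add(-9, Pow(-1, 2)), -1)) = Mul(4, Pow(Add(-9, 1), -1)) = Mul(4, Pow(-8, -1)) = Mul(4, Rational(-1, 8)) = Rational(-1, 2) ≈ -0.50000)
Function('J')(T) = Mul(Add(3, T), Add(T, Pow(T, 2))) (Function('J')(T) = Mul(Add(T, Pow(T, 2)), Add(T, 3)) = Mul(Add(T, Pow(T, 2)), Add(3, T)) = Mul(Add(3, T), Add(T, Pow(T, 2))))
M = Rational(403225, 64) (M = Pow(Add(Mul(Rational(-1, 2), Add(3, Pow(Rational(-1, 2), 2), Mul(4, Rational(-1, 2)))), 80), 2) = Pow(Add(Mul(Rational(-1, 2), Add(3, Rational(1, 4), -2)), 80), 2) = Pow(Add(Mul(Rational(-1, 2), Rational(5, 4)), 80), 2) = Pow(Add(Rational(-5, 8), 80), 2) = Pow(Rational(635, 8), 2) = Rational(403225, 64) ≈ 6300.4)
Pow(Add(M, -13061), -1) = Pow(Add(Rational(403225, 64), -13061), -1) = Pow(Rational(-432679, 64), -1) = Rational(-64, 432679)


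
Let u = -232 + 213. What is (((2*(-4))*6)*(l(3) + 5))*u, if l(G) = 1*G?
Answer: 7296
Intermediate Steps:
l(G) = G
u = -19
(((2*(-4))*6)*(l(3) + 5))*u = (((2*(-4))*6)*(3 + 5))*(-19) = (-8*6*8)*(-19) = -48*8*(-19) = -384*(-19) = 7296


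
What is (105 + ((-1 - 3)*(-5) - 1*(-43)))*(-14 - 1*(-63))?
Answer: 8232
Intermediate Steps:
(105 + ((-1 - 3)*(-5) - 1*(-43)))*(-14 - 1*(-63)) = (105 + (-4*(-5) + 43))*(-14 + 63) = (105 + (20 + 43))*49 = (105 + 63)*49 = 168*49 = 8232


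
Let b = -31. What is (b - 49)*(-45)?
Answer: 3600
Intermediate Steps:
(b - 49)*(-45) = (-31 - 49)*(-45) = -80*(-45) = 3600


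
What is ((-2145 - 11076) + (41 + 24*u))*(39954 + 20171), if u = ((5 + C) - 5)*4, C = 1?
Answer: -786675500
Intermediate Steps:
u = 4 (u = ((5 + 1) - 5)*4 = (6 - 5)*4 = 1*4 = 4)
((-2145 - 11076) + (41 + 24*u))*(39954 + 20171) = ((-2145 - 11076) + (41 + 24*4))*(39954 + 20171) = (-13221 + (41 + 96))*60125 = (-13221 + 137)*60125 = -13084*60125 = -786675500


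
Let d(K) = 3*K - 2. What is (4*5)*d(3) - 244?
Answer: -104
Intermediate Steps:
d(K) = -2 + 3*K
(4*5)*d(3) - 244 = (4*5)*(-2 + 3*3) - 244 = 20*(-2 + 9) - 244 = 20*7 - 244 = 140 - 244 = -104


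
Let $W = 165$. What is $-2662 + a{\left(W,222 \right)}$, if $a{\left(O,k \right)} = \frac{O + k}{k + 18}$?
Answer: $- \frac{212831}{80} \approx -2660.4$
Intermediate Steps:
$a{\left(O,k \right)} = \frac{O + k}{18 + k}$
$-2662 + a{\left(W,222 \right)} = -2662 + \frac{165 + 222}{18 + 222} = -2662 + \frac{1}{240} \cdot 387 = -2662 + \frac{129}{80} = - \frac{212831}{80}$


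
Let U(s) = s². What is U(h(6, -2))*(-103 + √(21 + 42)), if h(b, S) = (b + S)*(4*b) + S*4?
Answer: -797632 + 23232*√7 ≈ -7.3617e+5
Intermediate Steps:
h(b, S) = 4*S + 4*b*(S + b) (h(b, S) = (S + b)*(4*b) + 4*S = 4*b*(S + b) + 4*S = 4*S + 4*b*(S + b))
U(h(6, -2))*(-103 + √(21 + 42)) = (4*(-2) + 4*6² + 4*(-2)*6)²*(-103 + √(21 + 42)) = (-8 + 4*36 - 48)²*(-103 + √63) = (-8 + 144 - 48)²*(-103 + 3*√7) = 88²*(-103 + 3*√7) = 7744*(-103 + 3*√7) = -797632 + 23232*√7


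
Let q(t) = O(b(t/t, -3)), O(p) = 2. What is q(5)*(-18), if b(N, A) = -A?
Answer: -36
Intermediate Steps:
q(t) = 2
q(5)*(-18) = 2*(-18) = -36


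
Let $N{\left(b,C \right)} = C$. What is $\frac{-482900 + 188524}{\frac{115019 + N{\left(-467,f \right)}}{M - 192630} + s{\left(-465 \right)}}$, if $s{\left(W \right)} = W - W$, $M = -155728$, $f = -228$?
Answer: $\frac{102548234608}{114791} \approx 8.9335 \cdot 10^{5}$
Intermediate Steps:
$s{\left(W \right)} = 0$
$\frac{-482900 + 188524}{\frac{115019 + N{\left(-467,f \right)}}{M - 192630} + s{\left(-465 \right)}} = \frac{-482900 + 188524}{\frac{115019 - 228}{-155728 - 192630} + 0} = - \frac{294376}{\frac{114791}{-348358} + 0} = - \frac{294376}{114791 \left(- \frac{1}{348358}\right) + 0} = - \frac{294376}{- \frac{114791}{348358} + 0} = - \frac{294376}{- \frac{114791}{348358}} = \left(-294376\right) \left(- \frac{348358}{114791}\right) = \frac{102548234608}{114791}$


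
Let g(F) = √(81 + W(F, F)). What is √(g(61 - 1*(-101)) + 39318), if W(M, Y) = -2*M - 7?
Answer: √(39318 + 5*I*√10) ≈ 198.29 + 0.0399*I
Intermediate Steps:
W(M, Y) = -7 - 2*M
g(F) = √(74 - 2*F) (g(F) = √(81 + (-7 - 2*F)) = √(74 - 2*F))
√(g(61 - 1*(-101)) + 39318) = √(√(74 - 2*(61 - 1*(-101))) + 39318) = √(√(74 - 2*(61 + 101)) + 39318) = √(√(74 - 2*162) + 39318) = √(√(74 - 324) + 39318) = √(√(-250) + 39318) = √(5*I*√10 + 39318) = √(39318 + 5*I*√10)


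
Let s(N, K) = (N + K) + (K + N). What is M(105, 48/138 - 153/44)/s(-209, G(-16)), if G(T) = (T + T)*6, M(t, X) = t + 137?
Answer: -121/401 ≈ -0.30175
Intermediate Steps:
M(t, X) = 137 + t
G(T) = 12*T (G(T) = (2*T)*6 = 12*T)
s(N, K) = 2*K + 2*N (s(N, K) = (K + N) + (K + N) = 2*K + 2*N)
M(105, 48/138 - 153/44)/s(-209, G(-16)) = (137 + 105)/(2*(12*(-16)) + 2*(-209)) = 242/(2*(-192) - 418) = 242/(-384 - 418) = 242/(-802) = 242*(-1/802) = -121/401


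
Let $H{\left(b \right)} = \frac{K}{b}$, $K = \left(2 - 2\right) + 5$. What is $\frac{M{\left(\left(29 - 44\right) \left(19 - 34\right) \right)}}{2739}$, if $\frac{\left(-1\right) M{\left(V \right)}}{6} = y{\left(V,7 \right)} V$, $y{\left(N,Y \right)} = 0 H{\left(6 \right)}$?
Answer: $0$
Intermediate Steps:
$K = 5$ ($K = 0 + 5 = 5$)
$H{\left(b \right)} = \frac{5}{b}$
$y{\left(N,Y \right)} = 0$ ($y{\left(N,Y \right)} = 0 \cdot \frac{5}{6} = 0$)
$M{\left(V \right)} = 0$ ($M{\left(V \right)} = - 6 \cdot 0 V = \left(-6\right) 0 = 0$)
$\frac{M{\left(\left(29 - 44\right) \left(19 - 34\right) \right)}}{2739} = \frac{0}{2739} = 0 \cdot \frac{1}{2739} = 0$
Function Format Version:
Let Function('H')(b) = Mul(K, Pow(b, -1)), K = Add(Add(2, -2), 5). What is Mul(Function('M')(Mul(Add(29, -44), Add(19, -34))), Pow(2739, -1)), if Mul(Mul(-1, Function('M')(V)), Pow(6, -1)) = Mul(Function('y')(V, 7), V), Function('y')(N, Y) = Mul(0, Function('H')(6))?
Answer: 0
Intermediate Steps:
K = 5 (K = Add(0, 5) = 5)
Function('H')(b) = Mul(5, Pow(b, -1))
Function('y')(N, Y) = 0 (Function('y')(N, Y) = Mul(0, Mul(5, Pow(6, -1))) = Mul(0, Mul(5, Rational(1, 6))) = Mul(0, Rational(5, 6)) = 0)
Function('M')(V) = 0 (Function('M')(V) = Mul(-6, Mul(0, V)) = Mul(-6, 0) = 0)
Mul(Function('M')(Mul(Add(29, -44), Add(19, -34))), Pow(2739, -1)) = Mul(0, Pow(2739, -1)) = Mul(0, Rational(1, 2739)) = 0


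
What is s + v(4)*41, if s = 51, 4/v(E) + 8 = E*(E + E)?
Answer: 347/6 ≈ 57.833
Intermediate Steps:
v(E) = 4/(-8 + 2*E²) (v(E) = 4/(-8 + E*(E + E)) = 4/(-8 + E*(2*E)) = 4/(-8 + 2*E²))
s + v(4)*41 = 51 + (2/(-4 + 4²))*41 = 51 + (2/(-4 + 16))*41 = 51 + (2/12)*41 = 51 + (2*(1/12))*41 = 51 + (⅙)*41 = 51 + 41/6 = 347/6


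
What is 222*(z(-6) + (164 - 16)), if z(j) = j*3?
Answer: 28860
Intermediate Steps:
z(j) = 3*j
222*(z(-6) + (164 - 16)) = 222*(3*(-6) + (164 - 16)) = 222*(-18 + 148) = 222*130 = 28860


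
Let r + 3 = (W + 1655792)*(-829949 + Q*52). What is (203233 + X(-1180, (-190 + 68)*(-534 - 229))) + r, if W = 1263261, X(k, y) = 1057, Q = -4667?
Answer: -3131072372262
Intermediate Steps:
r = -3131072576552 (r = -3 + (1263261 + 1655792)*(-829949 - 4667*52) = -3 + 2919053*(-829949 - 242684) = -3 + 2919053*(-1072633) = -3 - 3131072576549 = -3131072576552)
(203233 + X(-1180, (-190 + 68)*(-534 - 229))) + r = (203233 + 1057) - 3131072576552 = 204290 - 3131072576552 = -3131072372262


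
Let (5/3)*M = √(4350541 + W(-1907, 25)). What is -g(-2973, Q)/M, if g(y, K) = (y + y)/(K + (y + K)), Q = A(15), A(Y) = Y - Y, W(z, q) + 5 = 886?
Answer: -5*√4351422/6527133 ≈ -0.0015980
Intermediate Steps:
W(z, q) = 881 (W(z, q) = -5 + 886 = 881)
A(Y) = 0
Q = 0
g(y, K) = 2*y/(y + 2*K) (g(y, K) = (2*y)/(K + (K + y)) = (2*y)/(y + 2*K) = 2*y/(y + 2*K))
M = 3*√4351422/5 (M = 3*√(4350541 + 881)/5 = 3*√4351422/5 ≈ 1251.6)
-g(-2973, Q)/M = -2*(-2973)/(-2973 + 2*0)/(3*√4351422/5) = -2*(-2973)/(-2973 + 0)*5*√4351422/13054266 = -2*(-2973)/(-2973)*5*√4351422/13054266 = -2*(-2973)*(-1/2973)*5*√4351422/13054266 = -2*5*√4351422/13054266 = -5*√4351422/6527133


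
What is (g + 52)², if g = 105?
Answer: 24649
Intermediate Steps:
(g + 52)² = (105 + 52)² = 157² = 24649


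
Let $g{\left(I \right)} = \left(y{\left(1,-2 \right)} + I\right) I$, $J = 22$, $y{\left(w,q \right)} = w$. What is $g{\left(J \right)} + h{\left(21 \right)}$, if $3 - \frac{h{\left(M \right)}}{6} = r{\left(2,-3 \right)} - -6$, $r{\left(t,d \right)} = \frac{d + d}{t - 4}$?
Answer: $470$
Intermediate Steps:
$r{\left(t,d \right)} = \frac{2 d}{-4 + t}$
$h{\left(M \right)} = -36$ ($h{\left(M \right)} = 18 - 6 \left(2 \left(-3\right) \frac{1}{-4 + 2} - -6\right) = 18 - 6 \left(2 \left(-3\right) \frac{1}{-2} + 6\right) = 18 - 6 \left(2 \left(-3\right) \left(- \frac{1}{2}\right) + 6\right) = 18 - 6 \left(3 + 6\right) = 18 - 54 = -36$)
$g{\left(I \right)} = I \left(1 + I\right)$ ($g{\left(I \right)} = \left(1 + I\right) I = I \left(1 + I\right)$)
$g{\left(J \right)} + h{\left(21 \right)} = 22 \left(1 + 22\right) - 36 = 22 \cdot 23 - 36 = 506 - 36 = 470$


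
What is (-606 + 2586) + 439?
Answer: 2419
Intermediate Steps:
(-606 + 2586) + 439 = 1980 + 439 = 2419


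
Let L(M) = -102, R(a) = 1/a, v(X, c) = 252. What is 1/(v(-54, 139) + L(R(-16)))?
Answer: 1/150 ≈ 0.0066667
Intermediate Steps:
1/(v(-54, 139) + L(R(-16))) = 1/(252 - 102) = 1/150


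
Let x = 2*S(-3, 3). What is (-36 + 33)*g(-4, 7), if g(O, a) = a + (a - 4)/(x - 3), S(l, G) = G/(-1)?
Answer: -20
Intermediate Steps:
S(l, G) = -G (S(l, G) = G*(-1) = -G)
x = -6 (x = 2*(-1*3) = 2*(-3) = -6)
g(O, a) = 4/9 + 8*a/9 (g(O, a) = a + (a - 4)/(-6 - 3) = a + (-4 + a)/(-9) = a + (-4 + a)*(-1/9) = a + (4/9 - a/9) = 4/9 + 8*a/9)
(-36 + 33)*g(-4, 7) = (-36 + 33)*(4/9 + (8/9)*7) = -3*(4/9 + 56/9) = -3*20/3 = -20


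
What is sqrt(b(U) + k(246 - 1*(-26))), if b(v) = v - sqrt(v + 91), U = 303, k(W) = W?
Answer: sqrt(575 - sqrt(394)) ≈ 23.562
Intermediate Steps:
b(v) = v - sqrt(91 + v)
sqrt(b(U) + k(246 - 1*(-26))) = sqrt((303 - sqrt(91 + 303)) + (246 - 1*(-26))) = sqrt((303 - sqrt(394)) + (246 + 26)) = sqrt((303 - sqrt(394)) + 272) = sqrt(575 - sqrt(394))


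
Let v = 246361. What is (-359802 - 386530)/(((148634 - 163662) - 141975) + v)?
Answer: -373166/44679 ≈ -8.3522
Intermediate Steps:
(-359802 - 386530)/(((148634 - 163662) - 141975) + v) = (-359802 - 386530)/(((148634 - 163662) - 141975) + 246361) = -746332/((-15028 - 141975) + 246361) = -746332/(-157003 + 246361) = -746332/89358 = -746332*1/89358 = -373166/44679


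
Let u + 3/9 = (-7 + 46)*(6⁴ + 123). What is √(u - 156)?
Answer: √496662/3 ≈ 234.91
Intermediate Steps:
u = 166022/3 (u = -⅓ + (-7 + 46)*(6⁴ + 123) = -⅓ + 39*(1296 + 123) = -⅓ + 39*1419 = -⅓ + 55341 = 166022/3 ≈ 55341.)
√(u - 156) = √(166022/3 - 156) = √(165554/3) = √496662/3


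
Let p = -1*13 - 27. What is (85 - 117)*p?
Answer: 1280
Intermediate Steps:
p = -40 (p = -13 - 27 = -40)
(85 - 117)*p = (85 - 117)*(-40) = -32*(-40) = 1280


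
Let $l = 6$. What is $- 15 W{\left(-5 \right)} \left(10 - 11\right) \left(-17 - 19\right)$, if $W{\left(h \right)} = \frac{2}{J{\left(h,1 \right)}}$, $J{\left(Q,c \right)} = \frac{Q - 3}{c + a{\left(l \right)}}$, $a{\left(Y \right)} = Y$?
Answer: $945$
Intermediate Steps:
$J{\left(Q,c \right)} = \frac{-3 + Q}{6 + c}$ ($J{\left(Q,c \right)} = \frac{Q - 3}{c + 6} = \frac{-3 + Q}{6 + c}$)
$W{\left(h \right)} = \frac{2}{- \frac{3}{7} + \frac{h}{7}}$ ($W{\left(h \right)} = \frac{2}{\frac{1}{6 + 1} \left(-3 + h\right)} = \frac{2}{\frac{1}{7} \left(-3 + h\right)} = \frac{2}{- \frac{3}{7} + \frac{h}{7}}$)
$- 15 W{\left(-5 \right)} \left(10 - 11\right) \left(-17 - 19\right) = - 15 \frac{14}{-3 - 5} \left(10 - 11\right) \left(-17 - 19\right) = - 15 \frac{14}{-8} \left(\left(-1\right) \left(-36\right)\right) = - 15 \cdot 14 \left(- \frac{1}{8}\right) 36 = \left(-15\right) \left(- \frac{7}{4}\right) 36 = \frac{105}{4} \cdot 36 = 945$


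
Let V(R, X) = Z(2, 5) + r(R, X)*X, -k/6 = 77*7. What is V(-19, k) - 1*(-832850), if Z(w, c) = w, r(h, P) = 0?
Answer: 832852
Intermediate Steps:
k = -3234 (k = -462*7 = -6*539 = -3234)
V(R, X) = 2 (V(R, X) = 2 + 0*X = 2 + 0 = 2)
V(-19, k) - 1*(-832850) = 2 - 1*(-832850) = 2 + 832850 = 832852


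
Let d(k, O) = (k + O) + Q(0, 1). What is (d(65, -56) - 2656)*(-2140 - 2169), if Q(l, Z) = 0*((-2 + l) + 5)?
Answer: 11405923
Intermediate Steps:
Q(l, Z) = 0 (Q(l, Z) = 0*(3 + l) = 0)
d(k, O) = O + k (d(k, O) = (k + O) + 0 = (O + k) + 0 = O + k)
(d(65, -56) - 2656)*(-2140 - 2169) = ((-56 + 65) - 2656)*(-2140 - 2169) = (9 - 2656)*(-4309) = -2647*(-4309) = 11405923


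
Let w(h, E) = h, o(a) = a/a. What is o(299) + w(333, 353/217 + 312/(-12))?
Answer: 334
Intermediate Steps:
o(a) = 1
o(299) + w(333, 353/217 + 312/(-12)) = 1 + 333 = 334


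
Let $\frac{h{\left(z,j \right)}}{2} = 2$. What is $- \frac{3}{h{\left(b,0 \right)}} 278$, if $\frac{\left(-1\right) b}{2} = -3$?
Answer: $- \frac{417}{2} \approx -208.5$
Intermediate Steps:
$b = 6$ ($b = \left(-2\right) \left(-3\right) = 6$)
$h{\left(z,j \right)} = 4$ ($h{\left(z,j \right)} = 2 \cdot 2 = 4$)
$- \frac{3}{h{\left(b,0 \right)}} 278 = - \frac{3}{4} \cdot 278 = \left(-3\right) \frac{1}{4} \cdot 278 = \left(- \frac{3}{4}\right) 278 = - \frac{417}{2}$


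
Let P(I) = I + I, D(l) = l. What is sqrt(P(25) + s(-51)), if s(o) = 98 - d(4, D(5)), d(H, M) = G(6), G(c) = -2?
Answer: 5*sqrt(6) ≈ 12.247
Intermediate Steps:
d(H, M) = -2
s(o) = 100 (s(o) = 98 - 1*(-2) = 98 + 2 = 100)
P(I) = 2*I
sqrt(P(25) + s(-51)) = sqrt(2*25 + 100) = sqrt(50 + 100) = sqrt(150) = 5*sqrt(6)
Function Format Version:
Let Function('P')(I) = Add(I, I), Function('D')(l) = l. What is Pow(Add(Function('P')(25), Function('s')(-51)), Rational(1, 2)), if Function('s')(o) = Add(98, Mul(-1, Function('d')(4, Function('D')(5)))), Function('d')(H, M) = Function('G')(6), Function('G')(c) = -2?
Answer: Mul(5, Pow(6, Rational(1, 2))) ≈ 12.247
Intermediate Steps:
Function('d')(H, M) = -2
Function('s')(o) = 100 (Function('s')(o) = Add(98, Mul(-1, -2)) = Add(98, 2) = 100)
Function('P')(I) = Mul(2, I)
Pow(Add(Function('P')(25), Function('s')(-51)), Rational(1, 2)) = Pow(Add(Mul(2, 25), 100), Rational(1, 2)) = Pow(Add(50, 100), Rational(1, 2)) = Pow(150, Rational(1, 2)) = Mul(5, Pow(6, Rational(1, 2)))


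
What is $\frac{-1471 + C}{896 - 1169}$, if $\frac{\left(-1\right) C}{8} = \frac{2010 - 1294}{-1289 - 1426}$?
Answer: $\frac{3988037}{741195} \approx 5.3805$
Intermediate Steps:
$C = \frac{5728}{2715}$ ($C = - 8 \frac{2010 - 1294}{-1289 - 1426} = - 8 \frac{716}{-2715} = - 8 \cdot 716 \left(- \frac{1}{2715}\right) = \left(-8\right) \left(- \frac{716}{2715}\right) = \frac{5728}{2715} \approx 2.1098$)
$\frac{-1471 + C}{896 - 1169} = \frac{-1471 + \frac{5728}{2715}}{896 - 1169} = - \frac{3988037}{2715 \left(-273\right)} = \left(- \frac{3988037}{2715}\right) \left(- \frac{1}{273}\right) = \frac{3988037}{741195}$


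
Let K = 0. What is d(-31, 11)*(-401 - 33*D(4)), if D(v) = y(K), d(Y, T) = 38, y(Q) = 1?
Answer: -16492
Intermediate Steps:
D(v) = 1
d(-31, 11)*(-401 - 33*D(4)) = 38*(-401 - 33*1) = 38*(-401 - 33) = 38*(-434) = -16492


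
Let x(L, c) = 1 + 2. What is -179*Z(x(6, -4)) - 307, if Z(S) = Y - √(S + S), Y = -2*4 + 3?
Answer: 588 + 179*√6 ≈ 1026.5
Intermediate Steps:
Y = -5 (Y = -8 + 3 = -5)
x(L, c) = 3
Z(S) = -5 - √2*√S (Z(S) = -5 - √(S + S) = -5 - √(2*S) = -5 - √2*√S)
-179*Z(x(6, -4)) - 307 = -179*(-5 - √2*√3) - 307 = -179*(-5 - √6) - 307 = (895 + 179*√6) - 307 = 588 + 179*√6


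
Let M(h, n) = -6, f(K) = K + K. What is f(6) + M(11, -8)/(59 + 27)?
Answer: 513/43 ≈ 11.930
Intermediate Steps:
f(K) = 2*K
f(6) + M(11, -8)/(59 + 27) = 2*6 - 6/(59 + 27) = 12 - 6/86 = 12 + (1/86)*(-6) = 12 - 3/43 = 513/43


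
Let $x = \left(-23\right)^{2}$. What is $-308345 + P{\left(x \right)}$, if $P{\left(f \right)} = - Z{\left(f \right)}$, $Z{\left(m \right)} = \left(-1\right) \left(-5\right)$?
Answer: $-308350$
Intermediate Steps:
$x = 529$
$Z{\left(m \right)} = 5$
$P{\left(f \right)} = -5$ ($P{\left(f \right)} = \left(-1\right) 5 = -5$)
$-308345 + P{\left(x \right)} = -308345 - 5 = -308350$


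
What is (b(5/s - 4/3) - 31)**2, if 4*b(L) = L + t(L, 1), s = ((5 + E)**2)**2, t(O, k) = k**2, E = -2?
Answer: 25331089/26244 ≈ 965.21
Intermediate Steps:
s = 81 (s = ((5 - 2)**2)**2 = (3**2)**2 = 9**2 = 81)
b(L) = 1/4 + L/4 (b(L) = (L + 1**2)/4 = (L + 1)/4 = (1 + L)/4 = 1/4 + L/4)
(b(5/s - 4/3) - 31)**2 = ((1/4 + (5/81 - 4/3)/4) - 31)**2 = ((1/4 + (1/4)*(-103/81)) - 31)**2 = ((1/4 - 103/324) - 31)**2 = (-11/162 - 31)**2 = (-5033/162)**2 = 25331089/26244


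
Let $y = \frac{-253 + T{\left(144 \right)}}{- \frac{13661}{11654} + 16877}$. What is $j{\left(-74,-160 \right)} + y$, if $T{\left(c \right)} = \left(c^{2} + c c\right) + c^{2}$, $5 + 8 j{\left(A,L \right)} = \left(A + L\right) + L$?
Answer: $- \frac{72695499343}{1573367176} \approx -46.204$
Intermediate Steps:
$j{\left(A,L \right)} = - \frac{5}{8} + \frac{L}{4} + \frac{A}{8}$ ($j{\left(A,L \right)} = - \frac{5}{8} + \frac{\left(A + L\right) + L}{8} = - \frac{5}{8} + \frac{A + 2 L}{8} = - \frac{5}{8} + \left(\frac{L}{4} + \frac{A}{8}\right) = - \frac{5}{8} + \frac{L}{4} + \frac{A}{8}$)
$T{\left(c \right)} = 3 c^{2}$ ($T{\left(c \right)} = \left(c^{2} + c^{2}\right) + c^{2} = 2 c^{2} + c^{2} = 3 c^{2}$)
$y = \frac{722023570}{196670897}$ ($y = \frac{-253 + 3 \cdot 144^{2}}{- \frac{13661}{11654} + 16877} = \frac{-253 + 3 \cdot 20736}{\left(-13661\right) \frac{1}{11654} + 16877} = \frac{-253 + 62208}{- \frac{13661}{11654} + 16877} = \frac{61955}{\frac{196670897}{11654}} = 61955 \cdot \frac{11654}{196670897} = \frac{722023570}{196670897} \approx 3.6712$)
$j{\left(-74,-160 \right)} + y = \left(- \frac{5}{8} + \frac{1}{4} \left(-160\right) + \frac{1}{8} \left(-74\right)\right) + \frac{722023570}{196670897} = \left(- \frac{5}{8} - 40 - \frac{37}{4}\right) + \frac{722023570}{196670897} = - \frac{399}{8} + \frac{722023570}{196670897} = - \frac{72695499343}{1573367176}$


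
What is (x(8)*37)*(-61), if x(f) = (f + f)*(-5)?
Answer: 180560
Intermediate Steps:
x(f) = -10*f (x(f) = (2*f)*(-5) = -10*f)
(x(8)*37)*(-61) = (-10*8*37)*(-61) = -80*37*(-61) = -2960*(-61) = 180560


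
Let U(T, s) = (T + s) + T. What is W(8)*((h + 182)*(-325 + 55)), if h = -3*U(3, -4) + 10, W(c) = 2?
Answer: -100440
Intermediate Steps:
U(T, s) = s + 2*T
h = 4 (h = -3*(-4 + 2*3) + 10 = -3*(-4 + 6) + 10 = -3*2 + 10 = -6 + 10 = 4)
W(8)*((h + 182)*(-325 + 55)) = 2*((4 + 182)*(-325 + 55)) = 2*(186*(-270)) = 2*(-50220) = -100440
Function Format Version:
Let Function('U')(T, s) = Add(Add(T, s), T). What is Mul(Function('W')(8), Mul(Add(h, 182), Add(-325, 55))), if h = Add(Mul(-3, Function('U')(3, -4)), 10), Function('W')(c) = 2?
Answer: -100440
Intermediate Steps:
Function('U')(T, s) = Add(s, Mul(2, T))
h = 4 (h = Add(Mul(-3, Add(-4, Mul(2, 3))), 10) = Add(Mul(-3, Add(-4, 6)), 10) = Add(Mul(-3, 2), 10) = Add(-6, 10) = 4)
Mul(Function('W')(8), Mul(Add(h, 182), Add(-325, 55))) = Mul(2, Mul(Add(4, 182), Add(-325, 55))) = Mul(2, Mul(186, -270)) = Mul(2, -50220) = -100440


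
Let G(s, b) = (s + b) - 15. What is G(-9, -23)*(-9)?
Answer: 423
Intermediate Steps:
G(s, b) = -15 + b + s (G(s, b) = (b + s) - 15 = -15 + b + s)
G(-9, -23)*(-9) = (-15 - 23 - 9)*(-9) = -47*(-9) = 423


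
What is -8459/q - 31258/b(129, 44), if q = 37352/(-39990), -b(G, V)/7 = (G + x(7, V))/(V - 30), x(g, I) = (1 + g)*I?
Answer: 82522784921/8983156 ≈ 9186.4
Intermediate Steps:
x(g, I) = I*(1 + g)
b(G, V) = -7*(G + 8*V)/(-30 + V) (b(G, V) = -7*(G + V*(1 + 7))/(V - 30) = -7*(G + V*8)/(-30 + V) = -7*(G + 8*V)/(-30 + V))
q = -18676/19995 (q = 37352*(-1/39990) = -18676/19995 ≈ -0.93403)
-8459/q - 31258/b(129, 44) = -8459/(-18676/19995) - 31258*(-30 + 44)/(7*(-1*129 - 8*44)) = -8459*(-19995/18676) - 31258*2/(-129 - 352) = 169137705/18676 - 31258/(7*(1/14)*(-481)) = 169137705/18676 - 31258/(-481/2) = 169137705/18676 - 31258*(-2/481) = 169137705/18676 + 62516/481 = 82522784921/8983156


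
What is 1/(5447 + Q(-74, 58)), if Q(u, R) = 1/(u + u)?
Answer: 148/806155 ≈ 0.00018359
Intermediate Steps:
Q(u, R) = 1/(2*u)
1/(5447 + Q(-74, 58)) = 1/(5447 + (½)/(-74)) = 1/(5447 + (½)*(-1/74)) = 1/(5447 - 1/148) = 1/(806155/148) = 148/806155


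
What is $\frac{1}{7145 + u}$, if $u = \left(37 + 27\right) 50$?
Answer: $\frac{1}{10345} \approx 9.6665 \cdot 10^{-5}$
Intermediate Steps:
$u = 3200$ ($u = 64 \cdot 50 = 3200$)
$\frac{1}{7145 + u} = \frac{1}{7145 + 3200} = \frac{1}{10345}$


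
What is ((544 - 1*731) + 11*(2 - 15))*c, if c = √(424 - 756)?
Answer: -660*I*√83 ≈ -6012.9*I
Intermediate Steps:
c = 2*I*√83 (c = √(-332) = 2*I*√83 ≈ 18.221*I)
((544 - 1*731) + 11*(2 - 15))*c = ((544 - 1*731) + 11*(2 - 15))*(2*I*√83) = ((544 - 731) + 11*(-13))*(2*I*√83) = (-187 - 143)*(2*I*√83) = -660*I*√83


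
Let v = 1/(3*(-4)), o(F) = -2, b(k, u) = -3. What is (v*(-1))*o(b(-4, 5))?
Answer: -1/6 ≈ -0.16667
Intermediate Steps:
v = -1/12 (v = 1/(-12) = -1/12 ≈ -0.083333)
(v*(-1))*o(b(-4, 5)) = -1/12*(-1)*(-2) = (1/12)*(-2) = -1/6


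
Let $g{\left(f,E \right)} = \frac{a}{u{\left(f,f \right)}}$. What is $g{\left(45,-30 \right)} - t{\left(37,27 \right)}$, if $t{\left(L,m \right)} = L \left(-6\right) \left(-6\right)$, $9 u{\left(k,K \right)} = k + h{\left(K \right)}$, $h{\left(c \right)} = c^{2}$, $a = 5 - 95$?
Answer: $- \frac{30645}{23} \approx -1332.4$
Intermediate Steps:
$a = -90$ ($a = 5 - 95 = -90$)
$u{\left(k,K \right)} = \frac{k}{9} + \frac{K^{2}}{9}$ ($u{\left(k,K \right)} = \frac{k + K^{2}}{9} = \frac{k}{9} + \frac{K^{2}}{9}$)
$g{\left(f,E \right)} = - \frac{90}{\frac{f}{9} + \frac{f^{2}}{9}}$
$t{\left(L,m \right)} = 36 L$ ($t{\left(L,m \right)} = - 6 L \left(-6\right) = 36 L$)
$g{\left(45,-30 \right)} - t{\left(37,27 \right)} = - \frac{810}{45 \left(1 + 45\right)} - 36 \cdot 37 = \left(-810\right) \frac{1}{45} \cdot \frac{1}{46} - 1332 = - \frac{9}{23} - 1332 = - \frac{30645}{23}$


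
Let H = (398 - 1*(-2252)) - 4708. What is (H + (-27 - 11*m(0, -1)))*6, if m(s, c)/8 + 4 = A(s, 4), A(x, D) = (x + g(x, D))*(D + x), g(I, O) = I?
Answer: -10398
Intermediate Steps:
A(x, D) = 2*x*(D + x) (A(x, D) = (x + x)*(D + x) = (2*x)*(D + x) = 2*x*(D + x))
m(s, c) = -32 + 16*s*(4 + s) (m(s, c) = -32 + 8*(2*s*(4 + s)) = -32 + 16*s*(4 + s))
H = -2058 (H = (398 + 2252) - 4708 = 2650 - 4708 = -2058)
(H + (-27 - 11*m(0, -1)))*6 = (-2058 + (-27 - 11*(-32 + 16*0² + 64*0)))*6 = (-2058 + (-27 - 11*(-32 + 16*0 + 0)))*6 = (-2058 + (-27 - 11*(-32 + 0 + 0)))*6 = (-2058 + (-27 - 11*(-32)))*6 = (-2058 + (-27 + 352))*6 = (-2058 + 325)*6 = -1733*6 = -10398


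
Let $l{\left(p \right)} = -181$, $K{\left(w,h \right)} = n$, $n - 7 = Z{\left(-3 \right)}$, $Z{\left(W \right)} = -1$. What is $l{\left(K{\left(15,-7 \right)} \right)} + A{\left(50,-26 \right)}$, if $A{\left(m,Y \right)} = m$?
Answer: $-131$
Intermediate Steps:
$n = 6$ ($n = 7 - 1 = 6$)
$K{\left(w,h \right)} = 6$
$l{\left(K{\left(15,-7 \right)} \right)} + A{\left(50,-26 \right)} = -181 + 50 = -131$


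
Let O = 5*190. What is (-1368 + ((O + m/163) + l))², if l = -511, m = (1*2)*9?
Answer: 22924685281/26569 ≈ 8.6284e+5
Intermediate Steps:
m = 18 (m = 2*9 = 18)
O = 950
(-1368 + ((O + m/163) + l))² = (-1368 + ((950 + 18/163) - 511))² = (-1368 + (154868/163 - 511))² = (-1368 + 71575/163)² = (-151409/163)² = 22924685281/26569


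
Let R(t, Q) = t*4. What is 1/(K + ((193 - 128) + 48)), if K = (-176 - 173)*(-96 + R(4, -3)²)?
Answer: -1/55727 ≈ -1.7945e-5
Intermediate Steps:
R(t, Q) = 4*t
K = -55840 (K = (-176 - 173)*(-96 + (4*4)²) = -349*(-96 + 16²) = -349*(-96 + 256) = -349*160 = -55840)
1/(K + ((193 - 128) + 48)) = 1/(-55840 + ((193 - 128) + 48)) = 1/(-55840 + (65 + 48)) = 1/(-55840 + 113) = 1/(-55727) = -1/55727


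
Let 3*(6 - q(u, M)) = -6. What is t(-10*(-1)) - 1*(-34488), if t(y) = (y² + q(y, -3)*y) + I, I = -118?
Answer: 34550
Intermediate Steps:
q(u, M) = 8 (q(u, M) = 6 - ⅓*(-6) = 6 + 2 = 8)
t(y) = -118 + y² + 8*y (t(y) = (y² + 8*y) - 118 = -118 + y² + 8*y)
t(-10*(-1)) - 1*(-34488) = (-118 + (-10*(-1))² + 8*(-10*(-1))) - 1*(-34488) = (-118 + 10² + 8*10) + 34488 = (-118 + 100 + 80) + 34488 = 62 + 34488 = 34550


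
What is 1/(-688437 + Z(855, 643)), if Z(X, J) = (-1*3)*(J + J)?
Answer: -1/692295 ≈ -1.4445e-6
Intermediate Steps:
Z(X, J) = -6*J
1/(-688437 + Z(855, 643)) = 1/(-688437 - 6*643) = 1/(-688437 - 3858) = 1/(-692295) = -1/692295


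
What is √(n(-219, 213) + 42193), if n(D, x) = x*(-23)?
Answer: √37294 ≈ 193.12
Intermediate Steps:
n(D, x) = -23*x
√(n(-219, 213) + 42193) = √(-23*213 + 42193) = √(-4899 + 42193) = √37294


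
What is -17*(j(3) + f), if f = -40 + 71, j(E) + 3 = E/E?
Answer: -493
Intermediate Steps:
j(E) = -2 (j(E) = -3 + E/E = -3 + 1 = -2)
f = 31
-17*(j(3) + f) = -17*(-2 + 31) = -17*29 = -493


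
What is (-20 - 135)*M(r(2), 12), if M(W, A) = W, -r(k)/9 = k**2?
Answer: 5580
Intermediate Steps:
r(k) = -9*k**2
(-20 - 135)*M(r(2), 12) = (-20 - 135)*(-9*2**2) = -(-1395)*4 = -155*(-36) = 5580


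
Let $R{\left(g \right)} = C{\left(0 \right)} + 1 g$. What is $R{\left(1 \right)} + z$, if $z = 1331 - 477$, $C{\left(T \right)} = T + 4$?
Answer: $859$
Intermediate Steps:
$C{\left(T \right)} = 4 + T$
$R{\left(g \right)} = 4 + g$ ($R{\left(g \right)} = \left(4 + 0\right) + 1 g = 4 + g$)
$z = 854$ ($z = 1331 - 477 = 854$)
$R{\left(1 \right)} + z = \left(4 + 1\right) + 854 = 5 + 854 = 859$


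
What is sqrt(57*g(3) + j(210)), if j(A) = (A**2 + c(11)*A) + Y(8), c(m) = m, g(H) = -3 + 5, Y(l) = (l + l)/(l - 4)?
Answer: 8*sqrt(727) ≈ 215.70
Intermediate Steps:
Y(l) = 2*l/(-4 + l) (Y(l) = (2*l)/(-4 + l) = 2*l/(-4 + l))
g(H) = 2
j(A) = 4 + A**2 + 11*A (j(A) = (A**2 + 11*A) + 2*8/(-4 + 8) = (A**2 + 11*A) + 2*8/4 = (A**2 + 11*A) + 2*8*(1/4) = (A**2 + 11*A) + 4 = 4 + A**2 + 11*A)
sqrt(57*g(3) + j(210)) = sqrt(57*2 + (4 + 210**2 + 11*210)) = sqrt(114 + (4 + 44100 + 2310)) = sqrt(114 + 46414) = sqrt(46528) = 8*sqrt(727)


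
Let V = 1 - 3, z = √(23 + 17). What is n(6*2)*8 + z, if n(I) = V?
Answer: -16 + 2*√10 ≈ -9.6754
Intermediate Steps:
z = 2*√10 (z = √40 = 2*√10 ≈ 6.3246)
V = -2
n(I) = -2
n(6*2)*8 + z = -2*8 + 2*√10 = -16 + 2*√10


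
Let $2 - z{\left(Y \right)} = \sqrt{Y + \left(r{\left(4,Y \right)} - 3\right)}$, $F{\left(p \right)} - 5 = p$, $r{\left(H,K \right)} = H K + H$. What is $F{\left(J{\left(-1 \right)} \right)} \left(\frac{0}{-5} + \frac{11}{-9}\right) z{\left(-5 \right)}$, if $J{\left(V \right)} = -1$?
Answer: $- \frac{88}{9} + \frac{88 i \sqrt{6}}{9} \approx -9.7778 + 23.951 i$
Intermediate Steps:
$r{\left(H,K \right)} = H + H K$
$F{\left(p \right)} = 5 + p$
$z{\left(Y \right)} = 2 - \sqrt{1 + 5 Y}$ ($z{\left(Y \right)} = 2 - \sqrt{Y + \left(4 \left(1 + Y\right) - 3\right)} = 2 - \sqrt{Y + \left(\left(4 + 4 Y\right) - 3\right)} = 2 - \sqrt{Y + \left(1 + 4 Y\right)} = 2 - \sqrt{1 + 5 Y}$)
$F{\left(J{\left(-1 \right)} \right)} \left(\frac{0}{-5} + \frac{11}{-9}\right) z{\left(-5 \right)} = \left(5 - 1\right) \left(\frac{0}{-5} + \frac{11}{-9}\right) \left(2 - \sqrt{1 + 5 \left(-5\right)}\right) = 4 \left(0 \left(- \frac{1}{5}\right) + 11 \left(- \frac{1}{9}\right)\right) \left(2 - \sqrt{1 - 25}\right) = 4 \left(0 - \frac{11}{9}\right) \left(2 - \sqrt{-24}\right) = 4 \left(- \frac{11}{9}\right) \left(2 - 2 i \sqrt{6}\right) = - \frac{44 \left(2 - 2 i \sqrt{6}\right)}{9} = - \frac{88}{9} + \frac{88 i \sqrt{6}}{9}$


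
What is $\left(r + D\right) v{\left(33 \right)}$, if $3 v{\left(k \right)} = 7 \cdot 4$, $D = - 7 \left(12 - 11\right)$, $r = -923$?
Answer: $-8680$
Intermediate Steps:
$D = -7$ ($D = \left(-7\right) 1 = -7$)
$v{\left(k \right)} = \frac{28}{3}$ ($v{\left(k \right)} = \frac{7 \cdot 4}{3} = \frac{1}{3} \cdot 28 = \frac{28}{3}$)
$\left(r + D\right) v{\left(33 \right)} = \left(-923 - 7\right) \frac{28}{3} = \left(-930\right) \frac{28}{3} = -8680$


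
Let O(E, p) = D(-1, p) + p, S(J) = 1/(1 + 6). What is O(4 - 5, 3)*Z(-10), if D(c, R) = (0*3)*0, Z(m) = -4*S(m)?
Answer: -12/7 ≈ -1.7143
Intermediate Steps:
S(J) = 1/7
Z(m) = -4/7 (Z(m) = -4*1/7 = -4/7)
D(c, R) = 0 (D(c, R) = 0*0 = 0)
O(E, p) = p (O(E, p) = 0 + p = p)
O(4 - 5, 3)*Z(-10) = 3*(-4/7) = -12/7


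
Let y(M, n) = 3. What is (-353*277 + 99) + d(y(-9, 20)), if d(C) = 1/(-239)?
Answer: -23345999/239 ≈ -97682.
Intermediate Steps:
d(C) = -1/239
(-353*277 + 99) + d(y(-9, 20)) = (-353*277 + 99) - 1/239 = (-97781 + 99) - 1/239 = -97682 - 1/239 = -23345999/239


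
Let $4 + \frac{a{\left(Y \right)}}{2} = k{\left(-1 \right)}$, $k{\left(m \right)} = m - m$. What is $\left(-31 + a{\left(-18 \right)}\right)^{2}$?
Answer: $1521$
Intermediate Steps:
$k{\left(m \right)} = 0$
$a{\left(Y \right)} = -8$ ($a{\left(Y \right)} = -8 + 2 \cdot 0 = -8 + 0 = -8$)
$\left(-31 + a{\left(-18 \right)}\right)^{2} = \left(-31 - 8\right)^{2} = \left(-39\right)^{2} = 1521$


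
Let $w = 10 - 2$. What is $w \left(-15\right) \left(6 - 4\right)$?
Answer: $-240$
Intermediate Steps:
$w = 8$ ($w = 10 - 2 = 8$)
$w \left(-15\right) \left(6 - 4\right) = 8 \left(-15\right) \left(6 - 4\right) = - 120 \left(6 - 4\right) = \left(-120\right) 2 = -240$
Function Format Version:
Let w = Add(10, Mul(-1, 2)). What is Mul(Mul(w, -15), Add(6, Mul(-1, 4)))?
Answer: -240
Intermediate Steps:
w = 8 (w = Add(10, -2) = 8)
Mul(Mul(w, -15), Add(6, Mul(-1, 4))) = Mul(Mul(8, -15), Add(6, Mul(-1, 4))) = Mul(-120, Add(6, -4)) = Mul(-120, 2) = -240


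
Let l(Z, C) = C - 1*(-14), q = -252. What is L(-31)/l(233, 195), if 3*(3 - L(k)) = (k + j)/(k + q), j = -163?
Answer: 2353/177441 ≈ 0.013261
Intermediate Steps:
l(Z, C) = 14 + C (l(Z, C) = C + 14 = 14 + C)
L(k) = 3 - (-163 + k)/(3*(-252 + k)) (L(k) = 3 - (k - 163)/(3*(k - 252)) = 3 - (-163 + k)/(3*(-252 + k)))
L(-31)/l(233, 195) = ((-2105 + 8*(-31))/(3*(-252 - 31)))/(14 + 195) = ((1/3)*(-2105 - 248)/(-283))/209 = ((1/3)*(-1/283)*(-2353))*(1/209) = (2353/849)*(1/209) = 2353/177441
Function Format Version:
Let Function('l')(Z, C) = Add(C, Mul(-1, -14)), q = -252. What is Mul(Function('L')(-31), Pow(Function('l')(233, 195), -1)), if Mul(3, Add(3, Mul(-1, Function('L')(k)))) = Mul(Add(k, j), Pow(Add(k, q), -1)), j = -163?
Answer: Rational(2353, 177441) ≈ 0.013261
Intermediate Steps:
Function('l')(Z, C) = Add(14, C) (Function('l')(Z, C) = Add(C, 14) = Add(14, C))
Function('L')(k) = Add(3, Mul(Rational(-1, 3), Pow(Add(-252, k), -1), Add(-163, k))) (Function('L')(k) = Add(3, Mul(Rational(-1, 3), Mul(Add(k, -163), Pow(Add(k, -252), -1)))) = Add(3, Mul(Rational(-1, 3), Mul(Add(-163, k), Pow(Add(-252, k), -1)))) = Add(3, Mul(Rational(-1, 3), Mul(Pow(Add(-252, k), -1), Add(-163, k)))) = Add(3, Mul(Rational(-1, 3), Pow(Add(-252, k), -1), Add(-163, k))))
Mul(Function('L')(-31), Pow(Function('l')(233, 195), -1)) = Mul(Mul(Rational(1, 3), Pow(Add(-252, -31), -1), Add(-2105, Mul(8, -31))), Pow(Add(14, 195), -1)) = Mul(Mul(Rational(1, 3), Pow(-283, -1), Add(-2105, -248)), Pow(209, -1)) = Mul(Mul(Rational(1, 3), Rational(-1, 283), -2353), Rational(1, 209)) = Mul(Rational(2353, 849), Rational(1, 209)) = Rational(2353, 177441)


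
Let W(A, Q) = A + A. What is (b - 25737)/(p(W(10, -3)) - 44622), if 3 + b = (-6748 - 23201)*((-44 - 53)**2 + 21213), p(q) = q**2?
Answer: 458562009/22111 ≈ 20739.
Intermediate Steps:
W(A, Q) = 2*A
b = -917098281 (b = -3 + (-6748 - 23201)*((-44 - 53)**2 + 21213) = -3 - 29949*((-97)**2 + 21213) = -3 - 29949*(9409 + 21213) = -3 - 29949*30622 = -3 - 917098278 = -917098281)
(b - 25737)/(p(W(10, -3)) - 44622) = (-917098281 - 25737)/((2*10)**2 - 44622) = -917124018/(20**2 - 44622) = -917124018/(400 - 44622) = -917124018/(-44222) = -917124018*(-1/44222) = 458562009/22111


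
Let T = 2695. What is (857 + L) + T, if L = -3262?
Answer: 290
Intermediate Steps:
(857 + L) + T = (857 - 3262) + 2695 = -2405 + 2695 = 290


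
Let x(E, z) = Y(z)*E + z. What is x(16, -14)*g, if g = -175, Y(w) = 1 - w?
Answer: -39550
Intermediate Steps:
x(E, z) = z + E*(1 - z) (x(E, z) = (1 - z)*E + z = E*(1 - z) + z = z + E*(1 - z))
x(16, -14)*g = (-14 - 1*16*(-1 - 14))*(-175) = (-14 - 1*16*(-15))*(-175) = (-14 + 240)*(-175) = 226*(-175) = -39550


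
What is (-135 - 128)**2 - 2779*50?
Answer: -69781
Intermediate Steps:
(-135 - 128)**2 - 2779*50 = (-263)**2 - 138950 = 69169 - 138950 = -69781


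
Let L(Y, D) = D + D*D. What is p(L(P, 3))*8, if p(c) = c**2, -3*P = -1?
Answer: 1152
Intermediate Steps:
P = 1/3 (P = -1/3*(-1) = 1/3 ≈ 0.33333)
L(Y, D) = D + D**2
p(L(P, 3))*8 = (3*(1 + 3))**2*8 = (3*4)**2*8 = 12**2*8 = 144*8 = 1152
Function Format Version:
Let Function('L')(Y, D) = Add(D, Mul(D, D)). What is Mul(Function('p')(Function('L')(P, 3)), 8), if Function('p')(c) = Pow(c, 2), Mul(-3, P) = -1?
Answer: 1152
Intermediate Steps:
P = Rational(1, 3) (P = Mul(Rational(-1, 3), -1) = Rational(1, 3) ≈ 0.33333)
Function('L')(Y, D) = Add(D, Pow(D, 2))
Mul(Function('p')(Function('L')(P, 3)), 8) = Mul(Pow(Mul(3, Add(1, 3)), 2), 8) = Mul(Pow(Mul(3, 4), 2), 8) = Mul(Pow(12, 2), 8) = Mul(144, 8) = 1152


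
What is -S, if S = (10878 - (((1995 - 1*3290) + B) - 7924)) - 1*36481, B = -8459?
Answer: 7925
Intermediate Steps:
S = -7925 (S = (10878 - (((1995 - 1*3290) - 8459) - 7924)) - 1*36481 = (10878 - (((1995 - 3290) - 8459) - 7924)) - 36481 = (10878 - ((-1295 - 8459) - 7924)) - 36481 = (10878 - (-9754 - 7924)) - 36481 = (10878 - 1*(-17678)) - 36481 = (10878 + 17678) - 36481 = 28556 - 36481 = -7925)
-S = -1*(-7925) = 7925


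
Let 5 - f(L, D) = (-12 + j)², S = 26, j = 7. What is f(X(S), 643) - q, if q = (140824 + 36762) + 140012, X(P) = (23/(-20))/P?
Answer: -317618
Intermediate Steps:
X(P) = -23/(20*P) (X(P) = (23*(-1/20))/P = -23/(20*P))
f(L, D) = -20 (f(L, D) = 5 - (-12 + 7)² = 5 - 1*(-5)² = 5 - 1*25 = 5 - 25 = -20)
q = 317598 (q = 177586 + 140012 = 317598)
f(X(S), 643) - q = -20 - 1*317598 = -20 - 317598 = -317618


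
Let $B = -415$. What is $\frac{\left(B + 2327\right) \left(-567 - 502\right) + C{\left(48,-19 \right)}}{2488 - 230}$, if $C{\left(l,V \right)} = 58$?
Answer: $- \frac{1021935}{1129} \approx -905.17$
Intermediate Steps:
$\frac{\left(B + 2327\right) \left(-567 - 502\right) + C{\left(48,-19 \right)}}{2488 - 230} = \frac{\left(-415 + 2327\right) \left(-567 - 502\right) + 58}{2488 - 230} = \frac{1912 \left(-1069\right) + 58}{2258} = \left(-2043928 + 58\right) \frac{1}{2258} = \left(-2043870\right) \frac{1}{2258} = - \frac{1021935}{1129}$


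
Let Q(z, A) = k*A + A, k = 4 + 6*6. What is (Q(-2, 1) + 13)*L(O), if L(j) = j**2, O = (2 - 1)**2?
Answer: 54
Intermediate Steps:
k = 40 (k = 4 + 36 = 40)
Q(z, A) = 41*A (Q(z, A) = 40*A + A = 41*A)
O = 1 (O = 1**2 = 1)
(Q(-2, 1) + 13)*L(O) = (41*1 + 13)*1**2 = (41 + 13)*1 = 54*1 = 54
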